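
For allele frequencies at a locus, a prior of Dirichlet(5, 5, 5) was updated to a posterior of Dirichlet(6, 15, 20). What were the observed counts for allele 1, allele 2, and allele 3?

For a Dirichlet(α) prior with multinomial counts c, the posterior is Dirichlet(α + c) componentwise.
Counts are posterior − prior componentwise: 6−5=1, 15−5=10, 20−5=15.

counts (1, 10, 15)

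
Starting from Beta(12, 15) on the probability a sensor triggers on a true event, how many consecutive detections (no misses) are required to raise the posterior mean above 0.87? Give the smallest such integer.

After k detections and 0 misses the posterior is Beta(12+k, 15), with mean (12+k)/(12+15+k).
Set (12+k)/(27+k) > 0.87 and solve: k > (0.87·27 − 12)/(1 − 0.87) = 88.385.
The smallest integer exceeding 88.385 is 89, and checking k=89: (101)/(116) = 0.8707 > 0.87.

k = 89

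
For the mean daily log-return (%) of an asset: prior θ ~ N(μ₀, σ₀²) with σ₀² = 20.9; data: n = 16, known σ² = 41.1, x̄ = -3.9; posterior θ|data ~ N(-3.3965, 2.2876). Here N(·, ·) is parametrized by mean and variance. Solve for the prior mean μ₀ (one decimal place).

With known observation variance, the Normal–Normal posterior has precision τ_n = τ₀ + n/σ² and mean μ_n = (τ₀μ₀ + (n/σ²)x̄)/τ_n.
Here τ₀ = 1/20.9 = 0.047847 and τ_data = 16/41.1 = 0.389294, so τ_n = 0.437141.
Rearranging for μ₀: μ₀ = (μ_n·τ_n − τ_data·x̄)/τ₀ = (-3.3965·0.437141 − 0.389294·-3.9) / 0.047847 = 0.033497/0.047847 ≈ 0.7.

μ₀ = 0.7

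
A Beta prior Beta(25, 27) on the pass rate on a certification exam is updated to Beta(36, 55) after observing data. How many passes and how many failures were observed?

11 passes and 28 failures

Beta is conjugate to the binomial likelihood: posterior = Beta(a+s, b+f).
Match parameters: s=36−25=11, f=55−27=28.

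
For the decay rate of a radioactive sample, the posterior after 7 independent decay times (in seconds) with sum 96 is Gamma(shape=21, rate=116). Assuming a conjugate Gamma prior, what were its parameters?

Gamma(shape=14, rate=20)

Gamma–exponential conjugacy: posterior shape = α + n, posterior rate = β + Σtᵢ.
So α = 21 − 7 = 14 and β = 116 − 96 = 20.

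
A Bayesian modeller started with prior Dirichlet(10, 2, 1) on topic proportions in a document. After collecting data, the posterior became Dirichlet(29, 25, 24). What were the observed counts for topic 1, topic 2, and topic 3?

For a Dirichlet(α) prior with multinomial counts c, the posterior is Dirichlet(α + c) componentwise.
Counts are posterior − prior componentwise: 29−10=19, 25−2=23, 24−1=23.

counts (19, 23, 23)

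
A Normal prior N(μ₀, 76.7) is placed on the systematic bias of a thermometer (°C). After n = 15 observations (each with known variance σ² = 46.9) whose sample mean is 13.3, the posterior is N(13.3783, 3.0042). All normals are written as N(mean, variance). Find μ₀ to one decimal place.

With known observation variance, the Normal–Normal posterior has precision τ_n = τ₀ + n/σ² and mean μ_n = (τ₀μ₀ + (n/σ²)x̄)/τ_n.
Here τ₀ = 1/76.7 = 0.013038 and τ_data = 15/46.9 = 0.319829, so τ_n = 0.332867.
Rearranging for μ₀: μ₀ = (μ_n·τ_n − τ_data·x̄)/τ₀ = (13.3783·0.332867 − 0.319829·13.3) / 0.013038 = 0.199469/0.013038 ≈ 15.3.

μ₀ = 15.3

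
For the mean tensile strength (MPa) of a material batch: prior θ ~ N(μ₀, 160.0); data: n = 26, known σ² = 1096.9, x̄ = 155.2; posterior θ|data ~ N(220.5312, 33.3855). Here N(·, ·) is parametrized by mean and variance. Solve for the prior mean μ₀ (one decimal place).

μ₀ = 468.3

With known observation variance, the Normal–Normal posterior has precision τ_n = τ₀ + n/σ² and mean μ_n = (τ₀μ₀ + (n/σ²)x̄)/τ_n.
Here τ₀ = 1/160.0 = 0.006250 and τ_data = 26/1096.9 = 0.023703, so τ_n = 0.029953.
Rearranging for μ₀: μ₀ = (μ_n·τ_n − τ_data·x̄)/τ₀ = (220.5312·0.029953 − 0.023703·155.2) / 0.006250 = 2.926865/0.006250 ≈ 468.3.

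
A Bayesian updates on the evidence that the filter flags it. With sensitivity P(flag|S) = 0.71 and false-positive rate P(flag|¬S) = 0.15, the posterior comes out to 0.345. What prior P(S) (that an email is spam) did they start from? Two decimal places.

P(S) = 0.10

In odds form, posterior odds = prior odds × likelihood ratio, so prior odds = posterior odds ÷ LR.
Posterior odds = 0.345/(1−0.345) = 0.5267. LR = 0.71/0.15 = 4.7333.
Prior odds = 0.5267/4.7333 = 0.1113, so P(S) = 0.1113/(1+0.1113) ≈ 0.10.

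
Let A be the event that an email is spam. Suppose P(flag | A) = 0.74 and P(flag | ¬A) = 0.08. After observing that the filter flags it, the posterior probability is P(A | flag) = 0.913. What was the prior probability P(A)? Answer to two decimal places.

Bayes' rule in odds form gives O(A|E) = O(A)·[P(E|A)/P(E|¬A)], hence O(A) = O(A|E)/LR.
Posterior odds = 0.913/(1−0.913) = 10.4943. LR = 0.74/0.08 = 9.2500.
Prior odds = 10.4943/9.2500 = 1.1345, so P(A) = 1.1345/(1+1.1345) ≈ 0.53.

P(A) = 0.53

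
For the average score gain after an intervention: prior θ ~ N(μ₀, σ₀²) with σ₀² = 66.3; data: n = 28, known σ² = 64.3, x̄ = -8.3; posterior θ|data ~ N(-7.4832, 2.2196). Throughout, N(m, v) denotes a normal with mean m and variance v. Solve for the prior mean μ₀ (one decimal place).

With known observation variance, the Normal–Normal posterior has precision τ_n = τ₀ + n/σ² and mean μ_n = (τ₀μ₀ + (n/σ²)x̄)/τ_n.
Here τ₀ = 1/66.3 = 0.015083 and τ_data = 28/64.3 = 0.435459, so τ_n = 0.450542.
Rearranging for μ₀: μ₀ = (μ_n·τ_n − τ_data·x̄)/τ₀ = (-7.4832·0.450542 − 0.435459·-8.3) / 0.015083 = 0.242814/0.015083 ≈ 16.1.

μ₀ = 16.1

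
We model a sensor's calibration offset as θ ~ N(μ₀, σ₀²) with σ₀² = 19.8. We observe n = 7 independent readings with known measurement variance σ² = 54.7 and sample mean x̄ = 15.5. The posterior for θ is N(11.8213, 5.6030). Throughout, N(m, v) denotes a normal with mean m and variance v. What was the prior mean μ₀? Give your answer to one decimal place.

With known observation variance, the Normal–Normal posterior has precision τ_n = τ₀ + n/σ² and mean μ_n = (τ₀μ₀ + (n/σ²)x̄)/τ_n.
Here τ₀ = 1/19.8 = 0.050505 and τ_data = 7/54.7 = 0.127971, so τ_n = 0.178476.
Rearranging for μ₀: μ₀ = (μ_n·τ_n − τ_data·x̄)/τ₀ = (11.8213·0.178476 − 0.127971·15.5) / 0.050505 = 0.126268/0.050505 ≈ 2.5.

μ₀ = 2.5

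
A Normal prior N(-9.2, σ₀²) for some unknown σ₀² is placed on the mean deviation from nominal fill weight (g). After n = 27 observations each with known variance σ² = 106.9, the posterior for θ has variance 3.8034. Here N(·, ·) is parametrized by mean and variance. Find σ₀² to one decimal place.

Posterior precision equals prior precision plus data precision: 1/σ_n² = 1/σ₀² + n/σ².
So 1/σ₀² = 1/3.8034 − 27/106.9 = 0.262923 − 0.252572 = 0.010351.
Hence σ₀² = 1/0.010351 ≈ 96.6.

σ₀² = 96.6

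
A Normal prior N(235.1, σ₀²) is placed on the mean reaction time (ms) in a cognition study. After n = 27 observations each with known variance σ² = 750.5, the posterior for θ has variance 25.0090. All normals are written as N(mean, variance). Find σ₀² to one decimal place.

σ₀² = 249.4

Posterior precision equals prior precision plus data precision: 1/σ_n² = 1/σ₀² + n/σ².
So 1/σ₀² = 1/25.0090 − 27/750.5 = 0.039986 − 0.035976 = 0.004010.
Hence σ₀² = 1/0.004010 ≈ 249.4.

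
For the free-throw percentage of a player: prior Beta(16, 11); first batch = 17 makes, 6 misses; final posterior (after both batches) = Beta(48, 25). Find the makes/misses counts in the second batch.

15 makes and 8 misses

Sequential conjugate updates are equivalent to a single update on the pooled data, so total successes = posterior α − prior α and total failures = posterior β − prior β.
Total across both batches: 48−16=32 makes, 25−11=14 misses.
Subtract the first batch: 32−17=15 makes and 14−6=8 misses.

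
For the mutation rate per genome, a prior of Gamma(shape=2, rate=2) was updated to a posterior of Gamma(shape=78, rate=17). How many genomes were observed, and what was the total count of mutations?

n = 15 genomes with total 76 mutations

Gamma–Poisson conjugacy: posterior shape = α + Σxᵢ, posterior rate = β + n.
Matching: Σxᵢ = 78 − 2 = 76 and n = 17 − 2 = 15.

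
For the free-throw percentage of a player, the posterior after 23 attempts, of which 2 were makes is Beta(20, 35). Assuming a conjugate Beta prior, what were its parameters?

Beta(18, 14)

Beta is conjugate to the binomial likelihood: posterior = Beta(α+s, β+f).
Subtract the data counts: 20−2=18, 35−21=14.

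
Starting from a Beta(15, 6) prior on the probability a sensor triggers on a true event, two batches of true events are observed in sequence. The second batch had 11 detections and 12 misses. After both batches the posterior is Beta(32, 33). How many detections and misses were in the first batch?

Because Beta–binomial updating is additive in the counts, the combined data contributed (α_post−α_prior, β_post−β_prior) successes and failures.
Total across both batches: 32−15=17 detections, 33−6=27 misses.
Subtract the second batch: 17−11=6 detections and 27−12=15 misses.

6 detections and 15 misses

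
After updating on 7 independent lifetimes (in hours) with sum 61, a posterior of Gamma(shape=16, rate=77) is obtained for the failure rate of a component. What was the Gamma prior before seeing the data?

Gamma(shape=9, rate=16)

Gamma–exponential conjugacy: posterior shape = α + n, posterior rate = β + Σtᵢ.
So α = 16 − 7 = 9 and β = 77 − 61 = 16.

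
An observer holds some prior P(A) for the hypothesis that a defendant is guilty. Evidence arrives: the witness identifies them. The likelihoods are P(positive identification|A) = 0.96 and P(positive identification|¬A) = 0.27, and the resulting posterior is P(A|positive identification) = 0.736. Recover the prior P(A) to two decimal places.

P(A) = 0.44

In odds form, posterior odds = prior odds × likelihood ratio, so prior odds = posterior odds ÷ LR.
Posterior odds = 0.736/(1−0.736) = 2.7879. LR = 0.96/0.27 = 3.5556.
Prior odds = 2.7879/3.5556 = 0.7841, so P(A) = 0.7841/(1+0.7841) ≈ 0.44.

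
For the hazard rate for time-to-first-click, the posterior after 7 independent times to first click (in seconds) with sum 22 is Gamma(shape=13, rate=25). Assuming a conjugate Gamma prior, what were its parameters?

Gamma(shape=6, rate=3)

Gamma–exponential conjugacy: posterior shape = α + n, posterior rate = β + Σtᵢ.
So α = 13 − 7 = 6 and β = 25 − 22 = 3.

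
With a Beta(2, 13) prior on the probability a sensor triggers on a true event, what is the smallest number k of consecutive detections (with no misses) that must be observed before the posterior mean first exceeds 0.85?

After k detections and 0 misses the posterior is Beta(2+k, 13), with mean (2+k)/(2+13+k).
Set (2+k)/(15+k) > 0.85 and solve: k > (0.85·15 − 2)/(1 − 0.85) = 71.667.
The smallest integer exceeding 71.667 is 72.

k = 72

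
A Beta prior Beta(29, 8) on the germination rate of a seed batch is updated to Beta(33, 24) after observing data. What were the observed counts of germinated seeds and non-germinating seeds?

Beta is conjugate to the binomial likelihood: posterior = Beta(α+s, β+f).
So s = 33 − 29 = 4 and f = 24 − 8 = 16.

4 germinated seeds and 16 non-germinating seeds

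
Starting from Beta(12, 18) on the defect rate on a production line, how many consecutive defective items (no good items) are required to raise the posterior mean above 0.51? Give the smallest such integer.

k = 7

After k defective items and 0 good items the posterior is Beta(12+k, 18), with mean (12+k)/(12+18+k).
Set (12+k)/(30+k) > 0.51 and solve: k > (0.51·30 − 12)/(1 − 0.51) = 6.735.
The smallest integer exceeding 6.735 is 7.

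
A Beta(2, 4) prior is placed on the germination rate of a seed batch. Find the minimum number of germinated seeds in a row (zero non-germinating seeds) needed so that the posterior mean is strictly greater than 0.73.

After k germinated seeds and 0 non-germinating seeds the posterior is Beta(2+k, 4), with mean (2+k)/(2+4+k).
Set (2+k)/(6+k) > 0.73 and solve: k > (0.73·6 − 2)/(1 − 0.73) = 8.815.
The smallest integer exceeding 8.815 is 9.

k = 9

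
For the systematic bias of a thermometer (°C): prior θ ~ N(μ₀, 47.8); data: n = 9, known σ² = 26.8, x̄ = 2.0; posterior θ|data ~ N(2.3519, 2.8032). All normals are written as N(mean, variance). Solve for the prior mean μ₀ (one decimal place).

With known observation variance, the Normal–Normal posterior has precision τ_n = τ₀ + n/σ² and mean μ_n = (τ₀μ₀ + (n/σ²)x̄)/τ_n.
Here τ₀ = 1/47.8 = 0.020921 and τ_data = 9/26.8 = 0.335821, so τ_n = 0.356742.
Rearranging for μ₀: μ₀ = (μ_n·τ_n − τ_data·x̄)/τ₀ = (2.3519·0.356742 − 0.335821·2.0) / 0.020921 = 0.167380/0.020921 ≈ 8.0.

μ₀ = 8.0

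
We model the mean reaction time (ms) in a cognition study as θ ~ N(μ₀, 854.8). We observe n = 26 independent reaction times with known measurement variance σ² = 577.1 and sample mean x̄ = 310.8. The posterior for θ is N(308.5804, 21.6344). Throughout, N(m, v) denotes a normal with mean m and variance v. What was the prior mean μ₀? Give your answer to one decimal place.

μ₀ = 223.1

With known observation variance, the Normal–Normal posterior has precision τ_n = τ₀ + n/σ² and mean μ_n = (τ₀μ₀ + (n/σ²)x̄)/τ_n.
Here τ₀ = 1/854.8 = 0.001170 and τ_data = 26/577.1 = 0.045053, so τ_n = 0.046223.
Rearranging for μ₀: μ₀ = (μ_n·τ_n − τ_data·x̄)/τ₀ = (308.5804·0.046223 − 0.045053·310.8) / 0.001170 = 0.261039/0.001170 ≈ 223.1.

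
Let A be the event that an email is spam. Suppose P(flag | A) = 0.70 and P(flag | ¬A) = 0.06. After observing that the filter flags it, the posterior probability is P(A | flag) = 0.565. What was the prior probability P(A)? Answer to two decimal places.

In odds form, posterior odds = prior odds × likelihood ratio, so prior odds = posterior odds ÷ LR.
Posterior odds = 0.565/(1−0.565) = 1.2989. LR = 0.70/0.06 = 11.6667.
Prior odds = 1.2989/11.6667 = 0.1113, so P(A) = 0.1113/(1+0.1113) ≈ 0.10.

P(A) = 0.10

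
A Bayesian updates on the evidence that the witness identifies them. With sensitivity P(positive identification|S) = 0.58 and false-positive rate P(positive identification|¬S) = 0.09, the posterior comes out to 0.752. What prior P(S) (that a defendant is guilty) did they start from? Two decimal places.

P(S) = 0.32

In odds form, posterior odds = prior odds × likelihood ratio, so prior odds = posterior odds ÷ LR.
Posterior odds = 0.752/(1−0.752) = 3.0323. LR = 0.58/0.09 = 6.4444.
Prior odds = 3.0323/6.4444 = 0.4705, so P(S) = 0.4705/(1+0.4705) ≈ 0.32.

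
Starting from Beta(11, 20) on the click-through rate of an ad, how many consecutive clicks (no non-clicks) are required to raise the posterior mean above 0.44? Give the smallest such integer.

After k clicks and 0 non-clicks the posterior is Beta(11+k, 20), with mean (11+k)/(11+20+k).
Set (11+k)/(31+k) > 0.44 and solve: k > (0.44·31 − 11)/(1 − 0.44) = 4.714.
The smallest integer exceeding 4.714 is 5.

k = 5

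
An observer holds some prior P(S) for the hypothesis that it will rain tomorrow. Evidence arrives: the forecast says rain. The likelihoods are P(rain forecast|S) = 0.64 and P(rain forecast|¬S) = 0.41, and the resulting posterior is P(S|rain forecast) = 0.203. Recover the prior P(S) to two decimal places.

P(S) = 0.14

Bayes' rule in odds form gives O(S|E) = O(S)·[P(E|S)/P(E|¬S)], hence O(S) = O(S|E)/LR.
Posterior odds = 0.203/(1−0.203) = 0.2547. LR = 0.64/0.41 = 1.5610.
Prior odds = 0.2547/1.5610 = 0.1632, so P(S) = 0.1632/(1+0.1632) ≈ 0.14.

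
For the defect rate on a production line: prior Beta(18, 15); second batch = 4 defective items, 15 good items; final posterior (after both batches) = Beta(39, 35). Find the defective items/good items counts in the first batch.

17 defective items and 5 good items

Because Beta–binomial updating is additive in the counts, the combined data contributed (α_post−α_prior, β_post−β_prior) successes and failures.
Total across both batches: 39−18=21 defective items, 35−15=20 good items.
Subtract the second batch: 21−4=17 defective items and 20−15=5 good items.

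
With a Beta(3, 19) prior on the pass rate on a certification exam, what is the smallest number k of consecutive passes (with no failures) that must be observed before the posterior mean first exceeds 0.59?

k = 25

After k passes and 0 failures the posterior is Beta(3+k, 19), with mean (3+k)/(3+19+k).
Set (3+k)/(22+k) > 0.59 and solve: k > (0.59·22 − 3)/(1 − 0.59) = 24.341.
The smallest integer exceeding 24.341 is 25, and checking k=25: (28)/(47) = 0.5957 > 0.59.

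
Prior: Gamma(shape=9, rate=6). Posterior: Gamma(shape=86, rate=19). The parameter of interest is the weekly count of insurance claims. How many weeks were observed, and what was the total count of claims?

n = 13 weeks with total 77 claims

Gamma–Poisson conjugacy: posterior shape = α + Σxᵢ, posterior rate = β + n.
Matching: Σxᵢ = 86 − 9 = 77 and n = 19 − 6 = 13.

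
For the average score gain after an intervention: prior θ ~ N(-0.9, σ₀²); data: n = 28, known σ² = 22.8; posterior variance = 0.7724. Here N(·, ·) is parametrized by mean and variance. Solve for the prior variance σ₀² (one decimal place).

Posterior precision equals prior precision plus data precision: 1/σ_n² = 1/σ₀² + n/σ².
So 1/σ₀² = 1/0.7724 − 28/22.8 = 1.294666 − 1.228070 = 0.066596.
Hence σ₀² = 1/0.066596 ≈ 15.0.

σ₀² = 15.0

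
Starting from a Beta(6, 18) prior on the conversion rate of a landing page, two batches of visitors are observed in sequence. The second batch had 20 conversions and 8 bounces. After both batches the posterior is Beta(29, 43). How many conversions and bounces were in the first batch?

3 conversions and 17 bounces

Sequential conjugate updates are equivalent to a single update on the pooled data, so total successes = posterior α − prior α and total failures = posterior β − prior β.
Total across both batches: 29−6=23 conversions, 43−18=25 bounces.
Subtract the second batch: 23−20=3 conversions and 25−8=17 bounces.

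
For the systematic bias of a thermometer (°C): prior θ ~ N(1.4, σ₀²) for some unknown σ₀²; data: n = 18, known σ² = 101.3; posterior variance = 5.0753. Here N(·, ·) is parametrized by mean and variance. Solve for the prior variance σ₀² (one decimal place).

σ₀² = 51.7

Posterior precision equals prior precision plus data precision: 1/σ_n² = 1/σ₀² + n/σ².
So 1/σ₀² = 1/5.0753 − 18/101.3 = 0.197033 − 0.177690 = 0.019343.
Hence σ₀² = 1/0.019343 ≈ 51.7.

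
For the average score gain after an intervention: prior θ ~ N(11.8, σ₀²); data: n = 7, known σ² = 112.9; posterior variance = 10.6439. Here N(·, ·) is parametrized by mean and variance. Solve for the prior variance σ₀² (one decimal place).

Posterior precision equals prior precision plus data precision: 1/σ_n² = 1/σ₀² + n/σ².
So 1/σ₀² = 1/10.6439 − 7/112.9 = 0.093951 − 0.062002 = 0.031949.
Hence σ₀² = 1/0.031949 ≈ 31.3.

σ₀² = 31.3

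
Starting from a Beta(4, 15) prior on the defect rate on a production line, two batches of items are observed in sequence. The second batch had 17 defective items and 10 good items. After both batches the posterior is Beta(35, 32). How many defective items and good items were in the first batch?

14 defective items and 7 good items

Because Beta–binomial updating is additive in the counts, the combined data contributed (α_post−α_prior, β_post−β_prior) successes and failures.
Total across both batches: 35−4=31 defective items, 32−15=17 good items.
Subtract the second batch: 31−17=14 defective items and 17−10=7 good items.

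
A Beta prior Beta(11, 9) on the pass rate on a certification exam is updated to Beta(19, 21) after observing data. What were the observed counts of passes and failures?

8 passes and 12 failures

Under Beta–binomial conjugacy the posterior parameters are (α+s, β+f).
So s = 19 − 11 = 8 and f = 21 − 9 = 12.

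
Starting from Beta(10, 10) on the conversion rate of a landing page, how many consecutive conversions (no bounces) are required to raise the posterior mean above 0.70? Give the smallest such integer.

After k conversions and 0 bounces the posterior is Beta(10+k, 10), with mean (10+k)/(10+10+k).
Set (10+k)/(20+k) > 0.70 and solve: k > (0.70·20 − 10)/(1 − 0.70) = 13.333.
The smallest integer exceeding 13.333 is 14, and checking k=14: (24)/(34) = 0.7059 > 0.70.

k = 14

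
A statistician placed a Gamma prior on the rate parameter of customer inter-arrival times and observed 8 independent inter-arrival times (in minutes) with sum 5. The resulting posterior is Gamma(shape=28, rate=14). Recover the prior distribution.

Gamma(shape=20, rate=9)

Gamma–exponential conjugacy: posterior shape = α + n, posterior rate = β + Σtᵢ.
So α = 28 − 8 = 20 and β = 14 − 5 = 9.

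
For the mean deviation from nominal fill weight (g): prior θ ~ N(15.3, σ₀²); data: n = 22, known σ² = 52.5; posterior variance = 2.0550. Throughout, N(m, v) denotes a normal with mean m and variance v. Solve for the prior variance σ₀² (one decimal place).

Posterior precision equals prior precision plus data precision: 1/σ_n² = 1/σ₀² + n/σ².
So 1/σ₀² = 1/2.0550 − 22/52.5 = 0.486618 − 0.419048 = 0.067570.
Hence σ₀² = 1/0.067570 ≈ 14.8.

σ₀² = 14.8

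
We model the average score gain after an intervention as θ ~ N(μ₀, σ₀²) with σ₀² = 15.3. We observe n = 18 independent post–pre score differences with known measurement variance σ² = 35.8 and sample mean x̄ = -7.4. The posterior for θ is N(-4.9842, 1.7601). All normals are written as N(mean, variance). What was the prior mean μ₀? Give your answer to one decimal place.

μ₀ = 13.6

The posterior mean is a precision-weighted average: μ_n = (τ₀μ₀ + τ_data·x̄)/(τ₀+τ_data), with τ₀=1/σ₀² and τ_data=n/σ².
Here τ₀ = 1/15.3 = 0.065359 and τ_data = 18/35.8 = 0.502793, so τ_n = 0.568152.
Rearranging for μ₀: μ₀ = (μ_n·τ_n − τ_data·x̄)/τ₀ = (-4.9842·0.568152 − 0.502793·-7.4) / 0.065359 = 0.888885/0.065359 ≈ 13.6.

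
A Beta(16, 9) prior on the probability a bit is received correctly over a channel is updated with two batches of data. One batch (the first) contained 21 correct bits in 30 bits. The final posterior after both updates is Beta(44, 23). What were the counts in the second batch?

Because Beta–binomial updating is additive in the counts, the combined data contributed (α_post−α_prior, β_post−β_prior) successes and failures.
Total across both batches: 44−16=28 correct bits, 23−9=14 errors.
Subtract the first batch: 28−21=7 correct bits and 14−9=5 errors.

7 correct bits and 5 errors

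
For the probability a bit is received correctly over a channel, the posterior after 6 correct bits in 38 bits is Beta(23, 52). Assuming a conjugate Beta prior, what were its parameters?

Beta(17, 20)

Under Beta–binomial conjugacy the posterior parameters are (a+s, b+f).
Subtract the data counts: 23−6=17, 52−32=20.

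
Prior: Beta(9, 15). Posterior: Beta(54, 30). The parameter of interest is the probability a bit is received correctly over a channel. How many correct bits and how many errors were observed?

Beta is conjugate to the binomial likelihood: posterior = Beta(α+s, β+f).
So s = 54 − 9 = 45 and f = 30 − 15 = 15.

45 correct bits and 15 errors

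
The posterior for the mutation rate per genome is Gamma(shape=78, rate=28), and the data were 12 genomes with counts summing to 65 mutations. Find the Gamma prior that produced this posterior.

Gamma(shape=13, rate=16)

A Gamma(α, β) prior (rate parametrization) on a Poisson rate with n observations summing to S gives posterior Gamma(α+S, β+n).
So α = 78 − 65 = 13 and β = 28 − 12 = 16.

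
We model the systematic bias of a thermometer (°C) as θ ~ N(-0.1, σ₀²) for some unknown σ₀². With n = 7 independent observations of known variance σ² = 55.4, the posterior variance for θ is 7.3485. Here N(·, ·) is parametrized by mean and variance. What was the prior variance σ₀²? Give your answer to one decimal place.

σ₀² = 102.8

For the Normal–Normal model with known σ², precisions add: τ_n = τ₀ + n/σ².
So 1/σ₀² = 1/7.3485 − 7/55.4 = 0.136082 − 0.126354 = 0.009728.
Hence σ₀² = 1/0.009728 ≈ 102.8.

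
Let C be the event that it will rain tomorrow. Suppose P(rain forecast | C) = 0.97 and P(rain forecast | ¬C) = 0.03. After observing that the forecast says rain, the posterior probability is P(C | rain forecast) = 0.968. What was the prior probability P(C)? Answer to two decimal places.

Bayes' rule in odds form gives O(C|E) = O(C)·[P(E|C)/P(E|¬C)], hence O(C) = O(C|E)/LR.
Posterior odds = 0.968/(1−0.968) = 30.2500. LR = 0.97/0.03 = 32.3333.
Prior odds = 30.2500/32.3333 = 0.9356, so P(C) = 0.9356/(1+0.9356) ≈ 0.48.

P(C) = 0.48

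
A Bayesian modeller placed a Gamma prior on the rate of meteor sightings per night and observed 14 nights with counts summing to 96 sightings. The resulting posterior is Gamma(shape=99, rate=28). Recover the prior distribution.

Gamma–Poisson conjugacy: posterior shape = α + Σxᵢ, posterior rate = β + n.
So α = 99 − 96 = 3 and β = 28 − 14 = 14.

Gamma(shape=3, rate=14)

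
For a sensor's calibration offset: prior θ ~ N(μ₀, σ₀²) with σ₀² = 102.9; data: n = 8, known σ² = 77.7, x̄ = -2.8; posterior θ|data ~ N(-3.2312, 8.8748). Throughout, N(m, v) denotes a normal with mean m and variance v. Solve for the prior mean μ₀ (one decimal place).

The posterior mean is a precision-weighted average: μ_n = (τ₀μ₀ + τ_data·x̄)/(τ₀+τ_data), with τ₀=1/σ₀² and τ_data=n/σ².
Here τ₀ = 1/102.9 = 0.009718 and τ_data = 8/77.7 = 0.102960, so τ_n = 0.112678.
Rearranging for μ₀: μ₀ = (μ_n·τ_n − τ_data·x̄)/τ₀ = (-3.2312·0.112678 − 0.102960·-2.8) / 0.009718 = -0.075797/0.009718 ≈ -7.8.

μ₀ = -7.8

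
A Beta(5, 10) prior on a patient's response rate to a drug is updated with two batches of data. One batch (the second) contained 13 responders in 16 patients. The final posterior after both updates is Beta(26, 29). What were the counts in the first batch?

8 responders and 16 non-responders

Sequential conjugate updates are equivalent to a single update on the pooled data, so total successes = posterior α − prior α and total failures = posterior β − prior β.
Total across both batches: 26−5=21 responders, 29−10=19 non-responders.
Subtract the second batch: 21−13=8 responders and 19−3=16 non-responders.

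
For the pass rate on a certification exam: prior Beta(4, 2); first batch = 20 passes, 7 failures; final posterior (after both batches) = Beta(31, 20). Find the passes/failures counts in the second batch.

7 passes and 11 failures

Sequential conjugate updates are equivalent to a single update on the pooled data, so total successes = posterior α − prior α and total failures = posterior β − prior β.
Total across both batches: 31−4=27 passes, 20−2=18 failures.
Subtract the first batch: 27−20=7 passes and 18−7=11 failures.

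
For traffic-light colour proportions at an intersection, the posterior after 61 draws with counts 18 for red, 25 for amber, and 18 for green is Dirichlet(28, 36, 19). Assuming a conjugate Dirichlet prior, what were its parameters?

For a Dirichlet(α) prior with multinomial counts c, the posterior is Dirichlet(α + c) componentwise.
Subtract each count from the matching posterior parameter: 28−18=10, 36−25=11, 19−18=1.

Dirichlet(10, 11, 1)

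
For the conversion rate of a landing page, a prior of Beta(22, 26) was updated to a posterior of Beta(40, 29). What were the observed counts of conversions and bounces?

Under Beta–binomial conjugacy the posterior parameters are (α+s, β+f).
So s = 40 − 22 = 18 and f = 29 − 26 = 3.

18 conversions and 3 bounces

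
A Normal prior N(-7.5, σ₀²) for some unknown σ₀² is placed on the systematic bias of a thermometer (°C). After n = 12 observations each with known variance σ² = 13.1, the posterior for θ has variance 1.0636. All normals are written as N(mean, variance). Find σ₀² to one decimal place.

For the Normal–Normal model with known σ², precisions add: τ_n = τ₀ + n/σ².
So 1/σ₀² = 1/1.0636 − 12/13.1 = 0.940203 − 0.916031 = 0.024172.
Hence σ₀² = 1/0.024172 ≈ 41.4.

σ₀² = 41.4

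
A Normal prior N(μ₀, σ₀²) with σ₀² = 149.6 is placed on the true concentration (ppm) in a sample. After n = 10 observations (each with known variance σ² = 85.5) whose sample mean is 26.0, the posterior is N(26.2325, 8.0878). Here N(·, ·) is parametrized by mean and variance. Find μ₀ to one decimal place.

With known observation variance, the Normal–Normal posterior has precision τ_n = τ₀ + n/σ² and mean μ_n = (τ₀μ₀ + (n/σ²)x̄)/τ_n.
Here τ₀ = 1/149.6 = 0.006684 and τ_data = 10/85.5 = 0.116959, so τ_n = 0.123643.
Rearranging for μ₀: μ₀ = (μ_n·τ_n − τ_data·x̄)/τ₀ = (26.2325·0.123643 − 0.116959·26.0) / 0.006684 = 0.202531/0.006684 ≈ 30.3.

μ₀ = 30.3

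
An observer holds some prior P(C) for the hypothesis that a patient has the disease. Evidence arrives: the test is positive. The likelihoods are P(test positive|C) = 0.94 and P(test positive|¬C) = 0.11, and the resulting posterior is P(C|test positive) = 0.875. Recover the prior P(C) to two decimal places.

Bayes' rule in odds form gives O(C|E) = O(C)·[P(E|C)/P(E|¬C)], hence O(C) = O(C|E)/LR.
Posterior odds = 0.875/(1−0.875) = 7.0000. LR = 0.94/0.11 = 8.5455.
Prior odds = 7.0000/8.5455 = 0.8191, so P(C) = 0.8191/(1+0.8191) ≈ 0.45.

P(C) = 0.45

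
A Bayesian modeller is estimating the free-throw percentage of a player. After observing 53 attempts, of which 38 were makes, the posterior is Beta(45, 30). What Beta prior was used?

Beta is conjugate to the binomial likelihood: posterior = Beta(α+s, β+f).
Subtract the data counts: 45−38=7, 30−15=15.

Beta(7, 15)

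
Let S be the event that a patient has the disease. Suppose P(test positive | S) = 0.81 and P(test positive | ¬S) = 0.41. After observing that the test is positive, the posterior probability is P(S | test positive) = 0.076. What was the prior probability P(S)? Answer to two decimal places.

In odds form, posterior odds = prior odds × likelihood ratio, so prior odds = posterior odds ÷ LR.
Posterior odds = 0.076/(1−0.076) = 0.0823. LR = 0.81/0.41 = 1.9756.
Prior odds = 0.0823/1.9756 = 0.0417, so P(S) = 0.0417/(1+0.0417) ≈ 0.04.

P(S) = 0.04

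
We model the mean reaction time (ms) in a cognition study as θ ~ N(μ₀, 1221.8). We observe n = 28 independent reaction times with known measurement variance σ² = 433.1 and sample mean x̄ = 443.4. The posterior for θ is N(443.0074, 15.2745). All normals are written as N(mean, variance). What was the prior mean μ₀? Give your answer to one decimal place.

μ₀ = 412.0

The posterior mean is a precision-weighted average: μ_n = (τ₀μ₀ + τ_data·x̄)/(τ₀+τ_data), with τ₀=1/σ₀² and τ_data=n/σ².
Here τ₀ = 1/1221.8 = 0.000818 and τ_data = 28/433.1 = 0.064650, so τ_n = 0.065468.
Rearranging for μ₀: μ₀ = (μ_n·τ_n − τ_data·x̄)/τ₀ = (443.0074·0.065468 − 0.064650·443.4) / 0.000818 = 0.336998/0.000818 ≈ 412.0.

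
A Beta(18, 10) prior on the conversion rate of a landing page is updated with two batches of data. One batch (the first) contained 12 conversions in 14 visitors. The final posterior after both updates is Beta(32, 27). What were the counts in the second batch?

Because Beta–binomial updating is additive in the counts, the combined data contributed (α_post−α_prior, β_post−β_prior) successes and failures.
Total across both batches: 32−18=14 conversions, 27−10=17 bounces.
Subtract the first batch: 14−12=2 conversions and 17−2=15 bounces.

2 conversions and 15 bounces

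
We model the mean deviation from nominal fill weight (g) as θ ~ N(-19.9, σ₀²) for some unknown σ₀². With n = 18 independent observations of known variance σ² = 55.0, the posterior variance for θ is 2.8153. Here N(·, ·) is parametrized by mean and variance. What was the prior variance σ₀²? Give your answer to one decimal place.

Posterior precision equals prior precision plus data precision: 1/σ_n² = 1/σ₀² + n/σ².
So 1/σ₀² = 1/2.8153 − 18/55.0 = 0.355202 − 0.327273 = 0.027929.
Hence σ₀² = 1/0.027929 ≈ 35.8.

σ₀² = 35.8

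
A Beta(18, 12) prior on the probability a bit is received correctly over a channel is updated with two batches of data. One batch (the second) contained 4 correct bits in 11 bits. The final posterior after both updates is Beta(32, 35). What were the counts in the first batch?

Sequential conjugate updates are equivalent to a single update on the pooled data, so total successes = posterior α − prior α and total failures = posterior β − prior β.
Total across both batches: 32−18=14 correct bits, 35−12=23 errors.
Subtract the second batch: 14−4=10 correct bits and 23−7=16 errors.

10 correct bits and 16 errors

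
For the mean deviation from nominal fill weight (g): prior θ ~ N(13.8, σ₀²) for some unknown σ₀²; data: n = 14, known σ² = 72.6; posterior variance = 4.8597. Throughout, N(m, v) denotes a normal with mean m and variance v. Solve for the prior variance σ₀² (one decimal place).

σ₀² = 77.3

Posterior precision equals prior precision plus data precision: 1/σ_n² = 1/σ₀² + n/σ².
So 1/σ₀² = 1/4.8597 − 14/72.6 = 0.205774 − 0.192837 = 0.012937.
Hence σ₀² = 1/0.012937 ≈ 77.3.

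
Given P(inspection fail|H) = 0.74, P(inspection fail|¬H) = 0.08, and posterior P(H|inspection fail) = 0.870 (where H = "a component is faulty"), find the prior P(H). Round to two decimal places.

P(H) = 0.42

Bayes' rule in odds form gives O(H|E) = O(H)·[P(E|H)/P(E|¬H)], hence O(H) = O(H|E)/LR.
Posterior odds = 0.870/(1−0.870) = 6.6923. LR = 0.74/0.08 = 9.2500.
Prior odds = 6.6923/9.2500 = 0.7235, so P(H) = 0.7235/(1+0.7235) ≈ 0.42.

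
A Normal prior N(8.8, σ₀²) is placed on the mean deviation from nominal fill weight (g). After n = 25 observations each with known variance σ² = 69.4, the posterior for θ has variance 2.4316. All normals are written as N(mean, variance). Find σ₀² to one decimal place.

For the Normal–Normal model with known σ², precisions add: τ_n = τ₀ + n/σ².
So 1/σ₀² = 1/2.4316 − 25/69.4 = 0.411252 − 0.360231 = 0.051021.
Hence σ₀² = 1/0.051021 ≈ 19.6.

σ₀² = 19.6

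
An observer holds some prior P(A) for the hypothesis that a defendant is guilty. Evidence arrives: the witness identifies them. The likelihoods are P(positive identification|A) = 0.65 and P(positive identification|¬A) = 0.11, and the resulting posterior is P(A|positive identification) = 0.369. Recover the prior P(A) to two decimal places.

Bayes' rule in odds form gives O(A|E) = O(A)·[P(E|A)/P(E|¬A)], hence O(A) = O(A|E)/LR.
Posterior odds = 0.369/(1−0.369) = 0.5848. LR = 0.65/0.11 = 5.9091.
Prior odds = 0.5848/5.9091 = 0.0990, so P(A) = 0.0990/(1+0.0990) ≈ 0.09.

P(A) = 0.09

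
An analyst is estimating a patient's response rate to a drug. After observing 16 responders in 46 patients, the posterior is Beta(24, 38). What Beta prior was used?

A Beta(a, b) prior with s successes and f failures in binomial data gives a Beta(a+s, b+f) posterior.
So a = 24 − 16 = 8 and b = 38 − 30 = 8.

Beta(8, 8)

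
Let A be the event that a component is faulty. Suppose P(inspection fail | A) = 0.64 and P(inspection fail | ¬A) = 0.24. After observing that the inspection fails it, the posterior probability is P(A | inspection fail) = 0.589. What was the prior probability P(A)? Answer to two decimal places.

P(A) = 0.35

Bayes' rule in odds form gives O(A|E) = O(A)·[P(E|A)/P(E|¬A)], hence O(A) = O(A|E)/LR.
Posterior odds = 0.589/(1−0.589) = 1.4331. LR = 0.64/0.24 = 2.6667.
Prior odds = 1.4331/2.6667 = 0.5374, so P(A) = 0.5374/(1+0.5374) ≈ 0.35.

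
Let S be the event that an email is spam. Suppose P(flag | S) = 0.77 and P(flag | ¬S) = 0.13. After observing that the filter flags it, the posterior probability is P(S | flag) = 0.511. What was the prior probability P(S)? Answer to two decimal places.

Bayes' rule in odds form gives O(S|E) = O(S)·[P(E|S)/P(E|¬S)], hence O(S) = O(S|E)/LR.
Posterior odds = 0.511/(1−0.511) = 1.0450. LR = 0.77/0.13 = 5.9231.
Prior odds = 1.0450/5.9231 = 0.1764, so P(S) = 0.1764/(1+0.1764) ≈ 0.15.

P(S) = 0.15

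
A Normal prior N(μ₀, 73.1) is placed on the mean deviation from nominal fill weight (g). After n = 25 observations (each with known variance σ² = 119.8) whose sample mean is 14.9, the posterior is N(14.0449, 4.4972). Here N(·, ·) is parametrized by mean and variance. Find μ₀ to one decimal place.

μ₀ = 1.0

With known observation variance, the Normal–Normal posterior has precision τ_n = τ₀ + n/σ² and mean μ_n = (τ₀μ₀ + (n/σ²)x̄)/τ_n.
Here τ₀ = 1/73.1 = 0.013680 and τ_data = 25/119.8 = 0.208681, so τ_n = 0.222361.
Rearranging for μ₀: μ₀ = (μ_n·τ_n − τ_data·x̄)/τ₀ = (14.0449·0.222361 − 0.208681·14.9) / 0.013680 = 0.013691/0.013680 ≈ 1.0.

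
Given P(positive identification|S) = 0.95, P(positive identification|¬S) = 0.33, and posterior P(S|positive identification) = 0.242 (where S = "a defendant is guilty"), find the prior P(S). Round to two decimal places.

P(S) = 0.10

Bayes' rule in odds form gives O(S|E) = O(S)·[P(E|S)/P(E|¬S)], hence O(S) = O(S|E)/LR.
Posterior odds = 0.242/(1−0.242) = 0.3193. LR = 0.95/0.33 = 2.8788.
Prior odds = 0.3193/2.8788 = 0.1109, so P(S) = 0.1109/(1+0.1109) ≈ 0.10.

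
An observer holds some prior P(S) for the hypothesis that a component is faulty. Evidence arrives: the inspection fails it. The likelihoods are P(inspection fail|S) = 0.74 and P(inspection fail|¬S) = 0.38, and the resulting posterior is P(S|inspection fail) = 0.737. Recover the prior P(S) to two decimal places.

P(S) = 0.59

Bayes' rule in odds form gives O(S|E) = O(S)·[P(E|S)/P(E|¬S)], hence O(S) = O(S|E)/LR.
Posterior odds = 0.737/(1−0.737) = 2.8023. LR = 0.74/0.38 = 1.9474.
Prior odds = 2.8023/1.9474 = 1.4390, so P(S) = 1.4390/(1+1.4390) ≈ 0.59.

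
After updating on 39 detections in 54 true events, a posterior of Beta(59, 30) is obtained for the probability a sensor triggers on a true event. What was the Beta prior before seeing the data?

Beta(20, 15)

A Beta(a, b) prior with s successes and f failures in binomial data gives a Beta(a+s, b+f) posterior.
So a = 59 − 39 = 20 and b = 30 − 15 = 15.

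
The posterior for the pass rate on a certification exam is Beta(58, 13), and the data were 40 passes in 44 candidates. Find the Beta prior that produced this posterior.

Beta(18, 9)

Under Beta–binomial conjugacy the posterior parameters are (a+s, b+f).
So a = 58 − 40 = 18 and b = 13 − 4 = 9.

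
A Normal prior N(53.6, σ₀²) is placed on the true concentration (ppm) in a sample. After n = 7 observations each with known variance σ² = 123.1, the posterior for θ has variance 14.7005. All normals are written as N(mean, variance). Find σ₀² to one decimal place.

For the Normal–Normal model with known σ², precisions add: τ_n = τ₀ + n/σ².
So 1/σ₀² = 1/14.7005 − 7/123.1 = 0.068025 − 0.056864 = 0.011161.
Hence σ₀² = 1/0.011161 ≈ 89.6.

σ₀² = 89.6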